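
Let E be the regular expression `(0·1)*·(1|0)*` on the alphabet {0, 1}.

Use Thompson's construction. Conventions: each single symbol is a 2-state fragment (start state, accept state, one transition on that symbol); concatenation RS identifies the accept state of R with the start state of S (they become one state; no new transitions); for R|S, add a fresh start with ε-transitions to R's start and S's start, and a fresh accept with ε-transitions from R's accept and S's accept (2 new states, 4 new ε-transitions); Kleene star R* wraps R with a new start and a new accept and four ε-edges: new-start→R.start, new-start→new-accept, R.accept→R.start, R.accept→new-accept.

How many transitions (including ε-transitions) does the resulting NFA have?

By structural recursion:
Each of the 4 symbol leaves contributes 1 transition (1 symbol, 0 ε).
  0·1 → 2 transitions (2 symbol, 0 ε)
  (0·1)* → 6 transitions (2 symbol, 4 ε)
  1|0 → 6 transitions (2 symbol, 4 ε)
  (1|0)* → 10 transitions (2 symbol, 8 ε)
  (0·1)*·(1|0)* → 16 transitions (4 symbol, 12 ε)

16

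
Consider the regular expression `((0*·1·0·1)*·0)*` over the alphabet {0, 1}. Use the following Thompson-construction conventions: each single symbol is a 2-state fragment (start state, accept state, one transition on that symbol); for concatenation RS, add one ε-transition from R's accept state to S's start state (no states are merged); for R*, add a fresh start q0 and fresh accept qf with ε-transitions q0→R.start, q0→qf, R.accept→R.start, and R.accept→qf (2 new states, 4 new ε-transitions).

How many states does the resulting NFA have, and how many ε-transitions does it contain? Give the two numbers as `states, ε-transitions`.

16, 16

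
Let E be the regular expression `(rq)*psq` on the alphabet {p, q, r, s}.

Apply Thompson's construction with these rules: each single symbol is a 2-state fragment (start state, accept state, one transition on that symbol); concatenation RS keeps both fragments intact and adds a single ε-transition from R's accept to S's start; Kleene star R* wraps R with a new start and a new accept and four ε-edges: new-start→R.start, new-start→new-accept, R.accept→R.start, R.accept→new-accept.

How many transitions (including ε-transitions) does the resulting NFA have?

13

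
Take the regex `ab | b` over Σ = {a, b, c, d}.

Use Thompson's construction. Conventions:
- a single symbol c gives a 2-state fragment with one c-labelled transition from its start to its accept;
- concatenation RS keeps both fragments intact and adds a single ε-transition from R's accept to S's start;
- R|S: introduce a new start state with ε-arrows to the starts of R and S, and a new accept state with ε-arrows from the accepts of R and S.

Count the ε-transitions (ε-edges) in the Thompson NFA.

5

By structural recursion:
Each of the 3 symbol leaves contributes 0 ε-transitions.
  ab = 1 ε-transition
  ab | b = 5 ε-transitions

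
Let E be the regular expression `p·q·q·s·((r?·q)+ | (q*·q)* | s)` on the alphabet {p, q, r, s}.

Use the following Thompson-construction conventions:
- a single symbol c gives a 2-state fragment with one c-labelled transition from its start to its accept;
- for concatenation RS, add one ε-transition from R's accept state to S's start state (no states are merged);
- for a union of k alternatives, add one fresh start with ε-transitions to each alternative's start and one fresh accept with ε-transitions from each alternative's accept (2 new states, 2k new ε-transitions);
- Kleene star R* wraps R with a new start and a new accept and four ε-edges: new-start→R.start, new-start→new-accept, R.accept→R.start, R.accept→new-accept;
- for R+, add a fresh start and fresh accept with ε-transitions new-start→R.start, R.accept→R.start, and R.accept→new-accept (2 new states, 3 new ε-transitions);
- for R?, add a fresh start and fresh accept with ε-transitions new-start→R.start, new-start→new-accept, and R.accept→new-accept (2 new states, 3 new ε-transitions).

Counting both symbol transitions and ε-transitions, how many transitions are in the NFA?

35

By structural recursion:
Each of the 9 symbol leaves contributes 1 transition (1 symbol, 0 ε).
  r? → 4 transitions (1 symbol, 3 ε)
  r?·q → 6 transitions (2 symbol, 4 ε)
  (r?·q)+ → 9 transitions (2 symbol, 7 ε)
  q* → 5 transitions (1 symbol, 4 ε)
  q*·q → 7 transitions (2 symbol, 5 ε)
  (q*·q)* → 11 transitions (2 symbol, 9 ε)
  (r?·q)+ | (q*·q)* | s → 27 transitions (5 symbol, 22 ε)
  p·q·q·s·((r?·q)+ | (q*·q)* | s) → 35 transitions (9 symbol, 26 ε)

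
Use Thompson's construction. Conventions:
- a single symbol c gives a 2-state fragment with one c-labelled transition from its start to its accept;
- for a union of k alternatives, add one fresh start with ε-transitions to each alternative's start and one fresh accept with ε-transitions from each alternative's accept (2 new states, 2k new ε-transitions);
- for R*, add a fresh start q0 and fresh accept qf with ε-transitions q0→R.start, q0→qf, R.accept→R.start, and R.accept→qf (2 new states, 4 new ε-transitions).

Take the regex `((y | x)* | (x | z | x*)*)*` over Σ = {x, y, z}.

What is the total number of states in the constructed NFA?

24

By structural recursion:
Each of the 5 symbol leaves contributes a 2-state fragment.
  y | x → 6 states
  (y | x)* → 8 states
  x* → 4 states
  x | z | x* → 10 states
  (x | z | x*)* → 12 states
  (y | x)* | (x | z | x*)* → 22 states
  ((y | x)* | (x | z | x*)*)* → 24 states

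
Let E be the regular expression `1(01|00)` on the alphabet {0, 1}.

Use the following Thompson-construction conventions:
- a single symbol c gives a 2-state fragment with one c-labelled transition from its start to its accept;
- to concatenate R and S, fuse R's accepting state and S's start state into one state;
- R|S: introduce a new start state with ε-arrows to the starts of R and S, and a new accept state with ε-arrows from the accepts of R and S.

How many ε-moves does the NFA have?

4

Bottom-up over the parse tree:
Each of the 5 symbol leaves contributes 0 ε-transitions.
  01 → 0 ε-transitions
  00 → 0 ε-transitions
  01|00 → 4 ε-transitions
  1(01|00) → 4 ε-transitions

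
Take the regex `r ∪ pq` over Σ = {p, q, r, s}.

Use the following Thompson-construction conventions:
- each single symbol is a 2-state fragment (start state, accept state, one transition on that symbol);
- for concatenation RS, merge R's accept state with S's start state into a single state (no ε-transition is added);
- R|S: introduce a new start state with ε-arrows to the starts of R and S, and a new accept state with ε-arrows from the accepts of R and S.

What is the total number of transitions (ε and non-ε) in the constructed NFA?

Bottom-up over the parse tree:
Each of the 3 symbol leaves contributes 1 transition (1 symbol, 0 ε).
  pq → 2 transitions (2 symbol, 0 ε)
  r ∪ pq → 7 transitions (3 symbol, 4 ε)

7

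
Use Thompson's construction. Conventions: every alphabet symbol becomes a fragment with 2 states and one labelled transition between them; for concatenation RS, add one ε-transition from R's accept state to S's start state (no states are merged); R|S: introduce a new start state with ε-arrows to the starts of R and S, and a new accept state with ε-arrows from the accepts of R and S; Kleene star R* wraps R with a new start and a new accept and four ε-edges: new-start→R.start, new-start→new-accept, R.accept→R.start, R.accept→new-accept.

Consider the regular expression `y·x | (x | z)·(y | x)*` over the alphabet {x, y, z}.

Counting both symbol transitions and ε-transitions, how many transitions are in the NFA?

Recursing over subexpressions:
Each of the 6 symbol leaves contributes 1 transition (1 symbol, 0 ε).
  y·x → 3 transitions (2 symbol, 1 ε)
  x | z → 6 transitions (2 symbol, 4 ε)
  y | x → 6 transitions (2 symbol, 4 ε)
  (y | x)* → 10 transitions (2 symbol, 8 ε)
  (x | z)·(y | x)* → 17 transitions (4 symbol, 13 ε)
  y·x | (x | z)·(y | x)* → 24 transitions (6 symbol, 18 ε)

24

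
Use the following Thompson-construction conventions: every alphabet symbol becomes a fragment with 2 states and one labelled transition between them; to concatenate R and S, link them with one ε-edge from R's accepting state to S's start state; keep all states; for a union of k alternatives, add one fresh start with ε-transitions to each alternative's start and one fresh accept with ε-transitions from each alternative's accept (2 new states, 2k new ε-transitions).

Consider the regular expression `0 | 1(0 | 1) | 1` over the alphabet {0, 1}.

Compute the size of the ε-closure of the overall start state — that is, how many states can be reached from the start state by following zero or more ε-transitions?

Let C(F) = |ε-closure(F.start)| within fragment F, and note whether F accepts ε. Symbol fragments have C = 1 and do not accept ε. Then:
  0 | 1 → new start ε-reaches every alternative's start; none of them accept ε, so the new accept is not reached: |ε-closure| = 1 + 1 + 1 = 3
  1(0 | 1) → same as the first factor's closure: |ε-closure| = 1
  0 | 1(0 | 1) | 1 → |ε-closure| = 1 + 1 + 1 + 1 = 4 (the new accept is not ε-reachable since no branch accepts ε)

4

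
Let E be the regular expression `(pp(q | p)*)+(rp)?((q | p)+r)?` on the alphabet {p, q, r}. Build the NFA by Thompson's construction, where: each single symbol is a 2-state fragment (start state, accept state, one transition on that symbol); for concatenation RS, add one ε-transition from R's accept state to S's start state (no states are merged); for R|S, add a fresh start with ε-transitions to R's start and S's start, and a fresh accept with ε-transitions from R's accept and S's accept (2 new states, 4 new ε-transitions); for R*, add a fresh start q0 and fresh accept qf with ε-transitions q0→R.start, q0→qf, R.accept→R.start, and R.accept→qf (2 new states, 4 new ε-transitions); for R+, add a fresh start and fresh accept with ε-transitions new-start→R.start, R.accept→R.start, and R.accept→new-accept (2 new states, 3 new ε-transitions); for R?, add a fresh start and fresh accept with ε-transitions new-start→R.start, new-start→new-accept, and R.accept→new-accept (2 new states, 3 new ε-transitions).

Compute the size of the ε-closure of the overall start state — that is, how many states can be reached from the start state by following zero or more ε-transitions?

2

Let C(F) = |ε-closure(F.start)| within fragment F, and note whether F accepts ε. Symbol fragments have C = 1 and do not accept ε. Then:
  q | p — |ε-closure| = 1 + 1 + 1 = 3 (the new accept is not ε-reachable since no branch accepts ε)
  (q | p)* — |ε-closure| = 1 (new start) + 3 (body) + 1 (new accept) = 5
  pp(q | p)* — |ε-closure| equals the left operand's closure size = 1 (its accept is not ε-reachable, so the closure stops there)
  (pp(q | p)*)+ — new start ε-reaches only the body's start; the new accept needs a symbol first: |ε-closure| = 1 + 1 = 2
  rp — |ε-closure| equals the left operand's closure size = 1 (its accept is not ε-reachable, so the closure stops there)
  (rp)? — |ε-closure| = 1 (new start) + 1 (body) + 1 (new accept, via ε) = 3
  q | p — new start ε-reaches every alternative's start; none of them accept ε, so the new accept is not reached: |ε-closure| = 1 + 1 + 1 = 3
  (q | p)+ — |ε-closure| = 1 + 3 = 4 (the body doesn't accept ε, so the new accept is not reached)
  (q | p)+r — |ε-closure| equals the left operand's closure size = 4 (its accept is not ε-reachable, so the closure stops there)
  ((q | p)+r)? — |ε-closure| = 1 (new start) + 4 (body) + 1 (new accept, via ε) = 6
  (pp(q | p)*)+(rp)?((q | p)+r)? — |ε-closure| equals the left operand's closure size = 2 (its accept is not ε-reachable, so the closure stops there)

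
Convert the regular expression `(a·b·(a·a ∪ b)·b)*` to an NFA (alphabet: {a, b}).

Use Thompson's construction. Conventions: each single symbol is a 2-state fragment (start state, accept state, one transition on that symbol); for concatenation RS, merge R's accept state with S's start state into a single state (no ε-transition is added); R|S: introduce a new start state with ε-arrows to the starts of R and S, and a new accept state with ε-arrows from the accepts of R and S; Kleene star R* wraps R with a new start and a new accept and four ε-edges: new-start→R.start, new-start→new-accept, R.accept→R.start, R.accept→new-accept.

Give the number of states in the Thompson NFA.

12

Per subexpression:
Each of the 6 symbol leaves contributes a 2-state fragment.
  a·a = 3 states
  a·a ∪ b = 7 states
  a·b·(a·a ∪ b)·b = 10 states
  (a·b·(a·a ∪ b)·b)* = 12 states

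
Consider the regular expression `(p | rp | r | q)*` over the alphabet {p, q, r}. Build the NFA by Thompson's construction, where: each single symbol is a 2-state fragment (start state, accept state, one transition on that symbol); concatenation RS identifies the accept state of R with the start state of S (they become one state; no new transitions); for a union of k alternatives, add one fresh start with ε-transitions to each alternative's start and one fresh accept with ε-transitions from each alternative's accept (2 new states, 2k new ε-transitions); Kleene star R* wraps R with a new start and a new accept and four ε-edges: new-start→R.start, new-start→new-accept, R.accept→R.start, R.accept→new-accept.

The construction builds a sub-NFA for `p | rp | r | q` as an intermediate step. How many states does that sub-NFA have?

11

Fragment for `p | rp | r | q`:
Each of the 5 symbol leaves contributes a 2-state fragment.
  rp → 3 states
  p | rp | r | q → 11 states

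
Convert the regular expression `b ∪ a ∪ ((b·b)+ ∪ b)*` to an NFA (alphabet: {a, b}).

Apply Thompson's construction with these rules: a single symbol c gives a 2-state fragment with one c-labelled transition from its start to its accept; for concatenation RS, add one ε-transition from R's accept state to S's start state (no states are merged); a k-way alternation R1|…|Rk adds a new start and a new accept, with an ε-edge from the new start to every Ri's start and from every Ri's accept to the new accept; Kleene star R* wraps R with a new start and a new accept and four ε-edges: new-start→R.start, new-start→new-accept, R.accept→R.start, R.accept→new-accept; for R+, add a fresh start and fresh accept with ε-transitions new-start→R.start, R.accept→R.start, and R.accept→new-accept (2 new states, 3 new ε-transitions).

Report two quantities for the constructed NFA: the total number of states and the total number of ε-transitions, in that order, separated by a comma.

18, 18

Building bottom-up:
Each of the 5 symbol leaves contributes 2 states and 0 ε-transitions.
  b·b → 4 states, 1 ε-transition
  (b·b)+ → 6 states, 4 ε-transitions
  (b·b)+ ∪ b → 10 states, 8 ε-transitions
  ((b·b)+ ∪ b)* → 12 states, 12 ε-transitions
  b ∪ a ∪ ((b·b)+ ∪ b)* → 18 states, 18 ε-transitions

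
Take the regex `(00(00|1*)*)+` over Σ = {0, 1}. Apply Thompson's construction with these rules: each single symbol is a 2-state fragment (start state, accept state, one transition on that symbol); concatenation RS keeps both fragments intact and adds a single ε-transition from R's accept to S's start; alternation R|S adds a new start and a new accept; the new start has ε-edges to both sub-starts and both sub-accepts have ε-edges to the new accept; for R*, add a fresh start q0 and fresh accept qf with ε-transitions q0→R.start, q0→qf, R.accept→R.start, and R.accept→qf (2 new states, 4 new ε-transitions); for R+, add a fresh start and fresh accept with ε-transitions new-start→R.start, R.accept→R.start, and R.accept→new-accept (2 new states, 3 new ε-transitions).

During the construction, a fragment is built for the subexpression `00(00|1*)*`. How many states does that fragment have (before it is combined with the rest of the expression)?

16

Fragment for `00(00|1*)*`:
Each of the 5 symbol leaves contributes a 2-state fragment.
  00 → 4 states
  1* → 4 states
  00|1* → 10 states
  (00|1*)* → 12 states
  00(00|1*)* → 16 states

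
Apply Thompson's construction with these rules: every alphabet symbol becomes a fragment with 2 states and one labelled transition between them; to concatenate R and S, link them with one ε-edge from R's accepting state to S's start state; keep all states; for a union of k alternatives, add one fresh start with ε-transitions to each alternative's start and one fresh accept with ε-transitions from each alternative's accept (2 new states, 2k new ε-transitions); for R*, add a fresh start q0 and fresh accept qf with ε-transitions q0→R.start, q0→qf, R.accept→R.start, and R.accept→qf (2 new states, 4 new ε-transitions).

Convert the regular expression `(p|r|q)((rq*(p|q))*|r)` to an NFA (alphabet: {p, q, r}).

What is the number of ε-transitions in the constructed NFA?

25

Recursing over subexpressions:
Each of the 8 symbol leaves contributes 0 ε-transitions.
  p|r|q — 6 ε-transitions
  q* — 4 ε-transitions
  p|q — 4 ε-transitions
  rq*(p|q) — 10 ε-transitions
  (rq*(p|q))* — 14 ε-transitions
  (rq*(p|q))*|r — 18 ε-transitions
  (p|r|q)((rq*(p|q))*|r) — 25 ε-transitions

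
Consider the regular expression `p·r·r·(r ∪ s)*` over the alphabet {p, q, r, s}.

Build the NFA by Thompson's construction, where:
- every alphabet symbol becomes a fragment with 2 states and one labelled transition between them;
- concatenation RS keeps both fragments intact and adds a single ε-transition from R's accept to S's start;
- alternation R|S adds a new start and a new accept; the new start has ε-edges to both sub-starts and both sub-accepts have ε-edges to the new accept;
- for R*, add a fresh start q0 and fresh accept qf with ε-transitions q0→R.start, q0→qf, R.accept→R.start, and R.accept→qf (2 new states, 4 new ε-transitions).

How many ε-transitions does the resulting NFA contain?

11

Bottom-up over the parse tree:
Each of the 5 symbol leaves contributes 0 ε-transitions.
  r ∪ s → 4 ε-transitions
  (r ∪ s)* → 8 ε-transitions
  p·r·r·(r ∪ s)* → 11 ε-transitions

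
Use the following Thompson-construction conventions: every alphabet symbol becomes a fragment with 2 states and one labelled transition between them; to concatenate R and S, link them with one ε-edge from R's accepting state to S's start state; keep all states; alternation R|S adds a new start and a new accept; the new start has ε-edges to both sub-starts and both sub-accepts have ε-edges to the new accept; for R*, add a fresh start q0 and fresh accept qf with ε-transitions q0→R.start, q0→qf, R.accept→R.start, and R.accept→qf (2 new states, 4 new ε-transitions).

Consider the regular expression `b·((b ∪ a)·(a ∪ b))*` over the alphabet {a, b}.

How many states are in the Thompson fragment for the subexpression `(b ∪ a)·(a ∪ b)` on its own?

Fragment for `(b ∪ a)·(a ∪ b)`:
Each of the 4 symbol leaves contributes a 2-state fragment.
  b ∪ a — 6 states
  a ∪ b — 6 states
  (b ∪ a)·(a ∪ b) — 12 states

12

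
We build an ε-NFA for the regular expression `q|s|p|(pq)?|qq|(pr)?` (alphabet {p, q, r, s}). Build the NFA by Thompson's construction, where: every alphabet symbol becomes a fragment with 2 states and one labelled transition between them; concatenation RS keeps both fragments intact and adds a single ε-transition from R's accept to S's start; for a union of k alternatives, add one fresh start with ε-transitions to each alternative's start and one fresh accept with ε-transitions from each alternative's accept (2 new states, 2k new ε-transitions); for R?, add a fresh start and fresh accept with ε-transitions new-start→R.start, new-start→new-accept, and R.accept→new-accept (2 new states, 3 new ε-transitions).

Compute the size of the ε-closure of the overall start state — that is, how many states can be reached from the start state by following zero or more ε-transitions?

12

Work bottom-up. For each fragment F, track |ε-closure(F.start)| and whether F's accept lies in that closure (i.e. whether F accepts ε). A single-symbol fragment has closure size 1 and does not accept ε.
  pq → same as the first factor's closure: |closure| = 1
  (pq)? → |closure| = 1 (new start) + 1 (body) + 1 (new accept, via ε) = 3
  qq → |closure| equals the left operand's closure size = 1 (its accept is not ε-reachable, so the closure stops there)
  pr → same as the first factor's closure: |closure| = 1
  (pr)? → |closure| = 1 (new start) + 1 (body) + 1 (new accept, via ε) = 3
  q|s|p|(pq)?|qq|(pr)? → new start ε-reaches every alternative's start; at least one alternative accepts ε, so the union's new accept is reached too: |closure| = 1 + 1 + 1 + 1 + 3 + 1 + 3 + 1 = 12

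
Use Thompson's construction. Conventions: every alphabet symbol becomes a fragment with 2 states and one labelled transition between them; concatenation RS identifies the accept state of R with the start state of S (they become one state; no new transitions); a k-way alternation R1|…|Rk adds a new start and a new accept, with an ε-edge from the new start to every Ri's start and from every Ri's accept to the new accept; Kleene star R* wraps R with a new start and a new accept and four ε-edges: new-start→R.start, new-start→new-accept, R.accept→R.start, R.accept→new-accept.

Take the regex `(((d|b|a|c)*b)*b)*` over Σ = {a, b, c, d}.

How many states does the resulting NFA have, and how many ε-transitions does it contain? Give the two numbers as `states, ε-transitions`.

18, 20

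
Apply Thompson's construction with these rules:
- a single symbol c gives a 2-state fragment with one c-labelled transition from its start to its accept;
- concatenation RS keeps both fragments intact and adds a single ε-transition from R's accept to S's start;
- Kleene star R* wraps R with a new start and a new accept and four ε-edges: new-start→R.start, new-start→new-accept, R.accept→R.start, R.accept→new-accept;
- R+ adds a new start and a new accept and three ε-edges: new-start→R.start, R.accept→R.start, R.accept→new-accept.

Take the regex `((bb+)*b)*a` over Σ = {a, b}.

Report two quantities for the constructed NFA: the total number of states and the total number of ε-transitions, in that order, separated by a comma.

Building bottom-up:
Each of the 4 symbol leaves contributes 2 states and 0 ε-transitions.
  b+ = 4 states, 3 ε-transitions
  bb+ = 6 states, 4 ε-transitions
  (bb+)* = 8 states, 8 ε-transitions
  (bb+)*b = 10 states, 9 ε-transitions
  ((bb+)*b)* = 12 states, 13 ε-transitions
  ((bb+)*b)*a = 14 states, 14 ε-transitions

14, 14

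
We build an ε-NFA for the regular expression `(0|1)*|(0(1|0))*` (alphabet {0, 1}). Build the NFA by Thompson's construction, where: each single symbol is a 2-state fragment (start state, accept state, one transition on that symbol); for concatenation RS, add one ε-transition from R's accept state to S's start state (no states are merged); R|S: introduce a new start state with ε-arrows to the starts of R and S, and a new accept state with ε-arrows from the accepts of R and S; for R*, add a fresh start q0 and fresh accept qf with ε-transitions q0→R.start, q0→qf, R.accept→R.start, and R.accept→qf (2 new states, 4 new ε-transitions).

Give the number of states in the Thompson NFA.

20

Per subexpression:
Each of the 5 symbol leaves contributes a 2-state fragment.
  0|1 : 6 states
  (0|1)* : 8 states
  1|0 : 6 states
  0(1|0) : 8 states
  (0(1|0))* : 10 states
  (0|1)*|(0(1|0))* : 20 states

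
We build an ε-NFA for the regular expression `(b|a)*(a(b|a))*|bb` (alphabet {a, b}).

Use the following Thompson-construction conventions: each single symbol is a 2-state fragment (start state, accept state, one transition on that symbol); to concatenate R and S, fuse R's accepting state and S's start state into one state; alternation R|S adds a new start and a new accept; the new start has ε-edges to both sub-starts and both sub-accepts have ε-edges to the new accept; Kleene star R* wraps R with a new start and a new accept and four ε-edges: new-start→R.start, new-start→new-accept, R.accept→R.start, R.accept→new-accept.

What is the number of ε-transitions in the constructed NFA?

Per subexpression:
Each of the 7 symbol leaves contributes 0 ε-transitions.
  b|a → 4 ε-transitions
  (b|a)* → 8 ε-transitions
  b|a → 4 ε-transitions
  a(b|a) → 4 ε-transitions
  (a(b|a))* → 8 ε-transitions
  (b|a)*(a(b|a))* → 16 ε-transitions
  bb → 0 ε-transitions
  (b|a)*(a(b|a))*|bb → 20 ε-transitions

20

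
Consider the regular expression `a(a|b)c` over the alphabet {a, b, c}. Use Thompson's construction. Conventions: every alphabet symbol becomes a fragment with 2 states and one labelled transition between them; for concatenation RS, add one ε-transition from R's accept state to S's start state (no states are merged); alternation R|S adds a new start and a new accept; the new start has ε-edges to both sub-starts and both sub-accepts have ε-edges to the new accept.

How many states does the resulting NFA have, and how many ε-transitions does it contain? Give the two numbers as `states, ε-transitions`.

10, 6

By structural recursion:
Each of the 4 symbol leaves contributes 2 states and 0 ε-transitions.
  a|b — 6 states, 4 ε-transitions
  a(a|b)c — 10 states, 6 ε-transitions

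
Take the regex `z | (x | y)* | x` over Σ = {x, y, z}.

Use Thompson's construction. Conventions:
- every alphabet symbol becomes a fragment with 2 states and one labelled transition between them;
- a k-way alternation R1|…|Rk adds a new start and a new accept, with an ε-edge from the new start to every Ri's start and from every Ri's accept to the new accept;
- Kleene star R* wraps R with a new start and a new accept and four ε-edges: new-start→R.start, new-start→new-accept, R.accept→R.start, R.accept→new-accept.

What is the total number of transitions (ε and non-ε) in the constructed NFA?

Building bottom-up:
Each of the 4 symbol leaves contributes 1 transition (1 symbol, 0 ε).
  x | y — 6 transitions (2 symbol, 4 ε)
  (x | y)* — 10 transitions (2 symbol, 8 ε)
  z | (x | y)* | x — 18 transitions (4 symbol, 14 ε)

18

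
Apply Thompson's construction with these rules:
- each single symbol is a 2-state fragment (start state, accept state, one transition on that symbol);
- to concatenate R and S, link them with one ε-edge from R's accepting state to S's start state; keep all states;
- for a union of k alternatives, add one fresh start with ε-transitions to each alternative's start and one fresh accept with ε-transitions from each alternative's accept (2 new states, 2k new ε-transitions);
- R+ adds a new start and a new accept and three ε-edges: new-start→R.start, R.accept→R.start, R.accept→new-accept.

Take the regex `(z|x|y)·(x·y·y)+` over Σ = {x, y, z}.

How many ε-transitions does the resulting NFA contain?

Per subexpression:
Each of the 6 symbol leaves contributes 0 ε-transitions.
  z|x|y = 6 ε-transitions
  x·y·y = 2 ε-transitions
  (x·y·y)+ = 5 ε-transitions
  (z|x|y)·(x·y·y)+ = 12 ε-transitions

12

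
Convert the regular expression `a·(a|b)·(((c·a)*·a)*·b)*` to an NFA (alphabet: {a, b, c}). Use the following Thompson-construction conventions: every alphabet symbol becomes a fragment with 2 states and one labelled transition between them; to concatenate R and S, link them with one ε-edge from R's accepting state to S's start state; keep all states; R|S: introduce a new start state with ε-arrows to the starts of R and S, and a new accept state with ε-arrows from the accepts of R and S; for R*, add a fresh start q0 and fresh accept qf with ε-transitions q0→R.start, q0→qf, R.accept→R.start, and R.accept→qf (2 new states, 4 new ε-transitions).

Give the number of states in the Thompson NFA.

22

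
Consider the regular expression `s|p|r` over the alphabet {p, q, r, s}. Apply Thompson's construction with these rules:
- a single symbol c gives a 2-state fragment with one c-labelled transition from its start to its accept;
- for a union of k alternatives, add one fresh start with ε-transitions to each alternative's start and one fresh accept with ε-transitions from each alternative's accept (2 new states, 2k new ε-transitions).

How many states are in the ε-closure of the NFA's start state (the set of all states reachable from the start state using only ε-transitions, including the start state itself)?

4

Work bottom-up. For each fragment F, track |ε-closure(F.start)| and whether F's accept lies in that closure (i.e. whether F accepts ε). A single-symbol fragment has closure size 1 and does not accept ε.
  s|p|r → new start ε-reaches every alternative's start; none of them accept ε, so the new accept is not reached: |ε-closure| = 1 + 1 + 1 + 1 = 4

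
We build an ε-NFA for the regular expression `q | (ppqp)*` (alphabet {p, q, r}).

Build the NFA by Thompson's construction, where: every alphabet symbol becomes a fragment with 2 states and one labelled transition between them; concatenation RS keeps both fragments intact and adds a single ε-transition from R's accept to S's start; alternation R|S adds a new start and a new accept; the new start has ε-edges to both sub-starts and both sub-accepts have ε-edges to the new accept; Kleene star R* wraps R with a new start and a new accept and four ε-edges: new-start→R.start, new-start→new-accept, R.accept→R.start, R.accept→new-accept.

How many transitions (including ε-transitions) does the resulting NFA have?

Recursing over subexpressions:
Each of the 5 symbol leaves contributes 1 transition (1 symbol, 0 ε).
  ppqp = 7 transitions (4 symbol, 3 ε)
  (ppqp)* = 11 transitions (4 symbol, 7 ε)
  q | (ppqp)* = 16 transitions (5 symbol, 11 ε)

16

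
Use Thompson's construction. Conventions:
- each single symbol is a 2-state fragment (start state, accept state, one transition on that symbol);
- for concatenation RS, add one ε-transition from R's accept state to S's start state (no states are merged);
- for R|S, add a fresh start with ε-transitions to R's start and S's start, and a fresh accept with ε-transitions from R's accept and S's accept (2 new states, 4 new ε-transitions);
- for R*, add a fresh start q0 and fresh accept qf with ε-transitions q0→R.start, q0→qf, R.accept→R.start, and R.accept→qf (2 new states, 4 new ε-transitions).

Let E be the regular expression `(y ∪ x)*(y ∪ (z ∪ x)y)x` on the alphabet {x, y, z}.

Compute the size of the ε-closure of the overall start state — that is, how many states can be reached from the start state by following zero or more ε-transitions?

10

Let C(F) = |ε-closure(F.start)| within fragment F, and note whether F accepts ε. Symbol fragments have C = 1 and do not accept ε. Then:
  y ∪ x → |closure| = 1 + 1 + 1 = 3 (the new accept is not ε-reachable since no branch accepts ε)
  (y ∪ x)* → the star's fresh start ε-reaches both the body's start and the fresh accept: |closure| = 2 + 3 = 5
  z ∪ x → new start ε-reaches every alternative's start; none of them accept ε, so the new accept is not reached: |closure| = 1 + 1 + 1 = 3
  (z ∪ x)y → same as the first factor's closure: |closure| = 3
  y ∪ (z ∪ x)y → |closure| = 1 + 1 + 3 = 5 (the new accept is not ε-reachable since no branch accepts ε)
  (y ∪ x)*(y ∪ (z ∪ x)y)x → |closure| = 5 + 5 = 10 (closure spills across the concat boundary because the left factor accepts ε)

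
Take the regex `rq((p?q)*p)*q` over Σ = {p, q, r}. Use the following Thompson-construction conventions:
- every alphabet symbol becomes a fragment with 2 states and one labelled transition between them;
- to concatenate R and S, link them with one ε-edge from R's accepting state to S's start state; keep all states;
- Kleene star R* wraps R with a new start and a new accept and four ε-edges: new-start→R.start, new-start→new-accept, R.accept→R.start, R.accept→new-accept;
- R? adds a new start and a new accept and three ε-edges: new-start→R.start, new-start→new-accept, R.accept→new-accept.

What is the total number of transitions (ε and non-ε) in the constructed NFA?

22

Bottom-up over the parse tree:
Each of the 6 symbol leaves contributes 1 transition (1 symbol, 0 ε).
  p? : 4 transitions (1 symbol, 3 ε)
  p?q : 6 transitions (2 symbol, 4 ε)
  (p?q)* : 10 transitions (2 symbol, 8 ε)
  (p?q)*p : 12 transitions (3 symbol, 9 ε)
  ((p?q)*p)* : 16 transitions (3 symbol, 13 ε)
  rq((p?q)*p)*q : 22 transitions (6 symbol, 16 ε)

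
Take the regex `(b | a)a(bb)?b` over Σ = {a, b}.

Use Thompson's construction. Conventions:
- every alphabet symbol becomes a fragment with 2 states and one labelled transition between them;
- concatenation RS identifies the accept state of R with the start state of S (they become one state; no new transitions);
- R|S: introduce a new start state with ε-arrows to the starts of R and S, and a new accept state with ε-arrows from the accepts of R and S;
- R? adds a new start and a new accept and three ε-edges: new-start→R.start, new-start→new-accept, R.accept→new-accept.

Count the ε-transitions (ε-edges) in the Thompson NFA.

Bottom-up over the parse tree:
Each of the 6 symbol leaves contributes 0 ε-transitions.
  b | a → 4 ε-transitions
  bb → 0 ε-transitions
  (bb)? → 3 ε-transitions
  (b | a)a(bb)?b → 7 ε-transitions

7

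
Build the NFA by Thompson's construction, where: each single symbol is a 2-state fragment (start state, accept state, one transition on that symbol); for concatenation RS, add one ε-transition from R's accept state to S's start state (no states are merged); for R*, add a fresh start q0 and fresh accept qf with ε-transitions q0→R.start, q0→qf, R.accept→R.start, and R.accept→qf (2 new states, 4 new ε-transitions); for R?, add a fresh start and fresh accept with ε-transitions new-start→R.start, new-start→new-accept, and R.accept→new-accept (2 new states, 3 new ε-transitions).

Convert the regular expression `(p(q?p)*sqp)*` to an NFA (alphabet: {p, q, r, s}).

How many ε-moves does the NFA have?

By structural recursion:
Each of the 6 symbol leaves contributes 0 ε-transitions.
  q? = 3 ε-transitions
  q?p = 4 ε-transitions
  (q?p)* = 8 ε-transitions
  p(q?p)*sqp = 12 ε-transitions
  (p(q?p)*sqp)* = 16 ε-transitions

16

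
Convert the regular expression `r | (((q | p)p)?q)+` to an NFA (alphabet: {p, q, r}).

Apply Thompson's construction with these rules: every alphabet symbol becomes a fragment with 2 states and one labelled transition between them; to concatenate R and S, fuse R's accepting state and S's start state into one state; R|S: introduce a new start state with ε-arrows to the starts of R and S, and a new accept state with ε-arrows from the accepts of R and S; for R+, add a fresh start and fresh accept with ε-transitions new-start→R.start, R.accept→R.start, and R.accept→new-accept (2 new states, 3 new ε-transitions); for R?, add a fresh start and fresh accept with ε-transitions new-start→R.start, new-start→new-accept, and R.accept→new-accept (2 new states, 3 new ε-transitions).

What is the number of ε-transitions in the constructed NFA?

14

By structural recursion:
Each of the 5 symbol leaves contributes 0 ε-transitions.
  q | p = 4 ε-transitions
  (q | p)p = 4 ε-transitions
  ((q | p)p)? = 7 ε-transitions
  ((q | p)p)?q = 7 ε-transitions
  (((q | p)p)?q)+ = 10 ε-transitions
  r | (((q | p)p)?q)+ = 14 ε-transitions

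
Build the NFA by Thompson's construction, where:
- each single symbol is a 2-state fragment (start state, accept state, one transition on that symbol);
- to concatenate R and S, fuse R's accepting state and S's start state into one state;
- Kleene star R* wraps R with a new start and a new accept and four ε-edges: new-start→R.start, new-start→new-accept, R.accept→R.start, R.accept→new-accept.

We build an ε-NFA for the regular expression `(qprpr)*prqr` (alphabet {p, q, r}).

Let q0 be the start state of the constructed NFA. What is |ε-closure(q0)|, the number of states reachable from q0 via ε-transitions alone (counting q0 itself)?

3

Work bottom-up. For each fragment F, track |ε-closure(F.start)| and whether F's accept lies in that closure (i.e. whether F accepts ε). A single-symbol fragment has closure size 1 and does not accept ε.
  qprpr — same as the first factor's closure: |closure| = 1
  (qprpr)* — |closure| = 1 (new start) + 1 (body) + 1 (new accept) = 3
  (qprpr)*prqr — the left operand accepts ε, so the closure extends into the next operand (the shared merged state is already counted); |closure| = 3 + (1−1) = 3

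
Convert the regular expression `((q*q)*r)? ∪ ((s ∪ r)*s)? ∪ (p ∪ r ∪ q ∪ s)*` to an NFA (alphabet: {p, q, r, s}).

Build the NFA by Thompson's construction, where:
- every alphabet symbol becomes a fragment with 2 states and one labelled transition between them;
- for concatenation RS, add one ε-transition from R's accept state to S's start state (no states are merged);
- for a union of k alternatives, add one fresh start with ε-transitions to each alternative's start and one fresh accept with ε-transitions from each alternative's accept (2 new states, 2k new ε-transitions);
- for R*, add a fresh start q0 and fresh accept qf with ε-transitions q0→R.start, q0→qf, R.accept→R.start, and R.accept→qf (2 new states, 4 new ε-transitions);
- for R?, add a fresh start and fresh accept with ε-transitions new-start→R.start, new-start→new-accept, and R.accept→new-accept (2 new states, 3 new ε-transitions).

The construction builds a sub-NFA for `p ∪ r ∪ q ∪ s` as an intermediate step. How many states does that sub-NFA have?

10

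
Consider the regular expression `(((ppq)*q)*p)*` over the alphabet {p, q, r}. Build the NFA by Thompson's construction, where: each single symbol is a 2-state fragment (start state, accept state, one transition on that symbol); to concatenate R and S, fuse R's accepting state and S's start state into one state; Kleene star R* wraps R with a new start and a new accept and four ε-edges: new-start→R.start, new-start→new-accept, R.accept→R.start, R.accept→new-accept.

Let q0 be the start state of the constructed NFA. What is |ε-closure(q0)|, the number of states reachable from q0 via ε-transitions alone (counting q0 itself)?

7

Work bottom-up. For each fragment F, track |ε-closure(F.start)| and whether F's accept lies in that closure (i.e. whether F accepts ε). A single-symbol fragment has closure size 1 and does not accept ε.
  ppq : same as the first factor's closure: C = 1
  (ppq)* : the star's fresh start ε-reaches both the body's start and the fresh accept: C = 2 + 1 = 3
  (ppq)*q : the left operand accepts ε, so the closure extends into the next operand (the shared merged state is already counted); C = 3 + (1−1) = 3
  ((ppq)*q)* : C = 1 (new start) + 3 (body) + 1 (new accept) = 5
  ((ppq)*q)*p : the left operand accepts ε, so the closure extends into the next operand (the shared merged state is already counted); C = 5 + (1−1) = 5
  (((ppq)*q)*p)* : C = 1 (new start) + 5 (body) + 1 (new accept) = 7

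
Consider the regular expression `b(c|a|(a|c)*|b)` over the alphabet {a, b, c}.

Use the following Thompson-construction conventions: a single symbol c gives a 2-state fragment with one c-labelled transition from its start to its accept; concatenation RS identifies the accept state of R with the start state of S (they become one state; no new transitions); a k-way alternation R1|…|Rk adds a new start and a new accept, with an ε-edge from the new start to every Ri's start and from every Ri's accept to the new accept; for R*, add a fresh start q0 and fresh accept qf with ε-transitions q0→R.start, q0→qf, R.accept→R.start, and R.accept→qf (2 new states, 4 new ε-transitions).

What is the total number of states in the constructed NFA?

17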